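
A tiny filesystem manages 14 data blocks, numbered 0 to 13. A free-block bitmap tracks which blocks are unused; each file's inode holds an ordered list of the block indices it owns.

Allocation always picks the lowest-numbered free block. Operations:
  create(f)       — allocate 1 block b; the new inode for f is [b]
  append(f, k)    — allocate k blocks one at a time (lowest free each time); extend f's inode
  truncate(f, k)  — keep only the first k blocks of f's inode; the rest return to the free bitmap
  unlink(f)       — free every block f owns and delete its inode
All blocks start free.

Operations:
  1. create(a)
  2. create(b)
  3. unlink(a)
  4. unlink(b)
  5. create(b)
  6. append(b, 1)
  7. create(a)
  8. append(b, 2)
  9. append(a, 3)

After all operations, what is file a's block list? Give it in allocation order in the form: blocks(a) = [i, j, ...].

[1] create(a) — a=0 (map F.............)
[2] create(b) — a=0 b=1 (map FF............)
[3] unlink(a) — b=1 (map .F............)
[4] unlink(b) —  (map ..............)
[5] create(b) — b=0 (map F.............)
[6] append(b, 1) — b=0,1 (map FF............)
[7] create(a) — a=2 b=0,1 (map FFF...........)
[8] append(b, 2) — a=2 b=0,1,3,4 (map FFFFF.........)
[9] append(a, 3) — a=2,5,6,7 b=0,1,3,4 (map FFFFFFFF......)

blocks(a) = [2, 5, 6, 7]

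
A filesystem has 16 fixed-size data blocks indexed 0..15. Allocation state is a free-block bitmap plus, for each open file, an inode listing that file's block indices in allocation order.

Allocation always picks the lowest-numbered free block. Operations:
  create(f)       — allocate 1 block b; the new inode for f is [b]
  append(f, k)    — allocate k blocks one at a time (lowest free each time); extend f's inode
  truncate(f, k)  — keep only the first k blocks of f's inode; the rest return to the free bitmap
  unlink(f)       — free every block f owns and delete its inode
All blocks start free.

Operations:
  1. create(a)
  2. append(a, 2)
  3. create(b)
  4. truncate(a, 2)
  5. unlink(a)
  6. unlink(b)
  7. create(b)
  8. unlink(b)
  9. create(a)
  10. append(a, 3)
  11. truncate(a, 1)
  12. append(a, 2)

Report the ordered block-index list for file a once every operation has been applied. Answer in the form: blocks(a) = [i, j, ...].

blocks(a) = [0, 1, 2]

create(a): bitmap=F............... | a=[0]
append(a, 2): bitmap=FFF............. | a=[0, 1, 2]
create(b): bitmap=FFFF............ | a=[0, 1, 2] b=[3]
truncate(a, 2): bitmap=FF.F............ | a=[0, 1] b=[3]
unlink(a): bitmap=...F............ | b=[3]
unlink(b): bitmap=................ | 
create(b): bitmap=F............... | b=[0]
unlink(b): bitmap=................ | 
create(a): bitmap=F............... | a=[0]
append(a, 3): bitmap=FFFF............ | a=[0, 1, 2, 3]
truncate(a, 1): bitmap=F............... | a=[0]
append(a, 2): bitmap=FFF............. | a=[0, 1, 2]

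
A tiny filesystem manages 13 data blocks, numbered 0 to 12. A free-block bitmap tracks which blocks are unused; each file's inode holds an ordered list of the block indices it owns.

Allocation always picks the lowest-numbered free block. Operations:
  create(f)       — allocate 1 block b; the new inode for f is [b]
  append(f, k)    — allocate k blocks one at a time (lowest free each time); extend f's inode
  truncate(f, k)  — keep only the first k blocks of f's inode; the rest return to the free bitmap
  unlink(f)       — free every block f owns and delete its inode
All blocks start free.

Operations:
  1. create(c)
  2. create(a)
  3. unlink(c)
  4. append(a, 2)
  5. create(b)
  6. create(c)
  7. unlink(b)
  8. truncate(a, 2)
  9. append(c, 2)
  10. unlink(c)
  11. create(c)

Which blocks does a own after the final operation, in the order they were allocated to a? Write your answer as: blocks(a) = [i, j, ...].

create(c): bitmap=F............ | c=[0]
create(a): bitmap=FF........... | a=[1] c=[0]
unlink(c): bitmap=.F........... | a=[1]
append(a, 2): bitmap=FFF.......... | a=[1, 0, 2]
create(b): bitmap=FFFF......... | a=[1, 0, 2] b=[3]
create(c): bitmap=FFFFF........ | a=[1, 0, 2] b=[3] c=[4]
unlink(b): bitmap=FFF.F........ | a=[1, 0, 2] c=[4]
truncate(a, 2): bitmap=FF..F........ | a=[1, 0] c=[4]
append(c, 2): bitmap=FFFFF........ | a=[1, 0] c=[4, 2, 3]
unlink(c): bitmap=FF........... | a=[1, 0]
create(c): bitmap=FFF.......... | a=[1, 0] c=[2]

blocks(a) = [1, 0]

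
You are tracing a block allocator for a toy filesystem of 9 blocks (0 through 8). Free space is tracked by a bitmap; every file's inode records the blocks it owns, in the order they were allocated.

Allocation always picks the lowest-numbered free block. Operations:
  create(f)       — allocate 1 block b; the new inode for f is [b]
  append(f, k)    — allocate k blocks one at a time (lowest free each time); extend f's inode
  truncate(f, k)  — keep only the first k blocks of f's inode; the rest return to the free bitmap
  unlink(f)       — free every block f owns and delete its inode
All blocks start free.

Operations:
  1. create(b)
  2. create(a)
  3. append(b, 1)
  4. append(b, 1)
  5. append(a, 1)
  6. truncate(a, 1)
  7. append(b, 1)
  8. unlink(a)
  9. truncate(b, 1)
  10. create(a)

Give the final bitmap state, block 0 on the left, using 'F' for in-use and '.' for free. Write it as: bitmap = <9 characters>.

bitmap = FF.......

[1] create(b) — b=0 (map F........)
[2] create(a) — a=1 b=0 (map FF.......)
[3] append(b, 1) — a=1 b=0,2 (map FFF......)
[4] append(b, 1) — a=1 b=0,2,3 (map FFFF.....)
[5] append(a, 1) — a=1,4 b=0,2,3 (map FFFFF....)
[6] truncate(a, 1) — a=1 b=0,2,3 (map FFFF.....)
[7] append(b, 1) — a=1 b=0,2,3,4 (map FFFFF....)
[8] unlink(a) — b=0,2,3,4 (map F.FFF....)
[9] truncate(b, 1) — b=0 (map F........)
[10] create(a) — a=1 b=0 (map FF.......)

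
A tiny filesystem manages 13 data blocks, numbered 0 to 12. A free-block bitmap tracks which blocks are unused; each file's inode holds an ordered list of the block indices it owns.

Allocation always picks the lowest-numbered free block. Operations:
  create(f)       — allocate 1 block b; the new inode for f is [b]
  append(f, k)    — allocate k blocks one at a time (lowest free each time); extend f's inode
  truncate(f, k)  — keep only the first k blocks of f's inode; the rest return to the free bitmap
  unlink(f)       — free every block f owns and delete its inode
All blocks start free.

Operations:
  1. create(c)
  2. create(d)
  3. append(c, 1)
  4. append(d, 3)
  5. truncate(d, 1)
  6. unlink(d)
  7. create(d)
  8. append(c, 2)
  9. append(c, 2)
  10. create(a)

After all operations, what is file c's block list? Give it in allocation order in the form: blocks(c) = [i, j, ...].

blocks(c) = [0, 2, 3, 4, 5, 6]

create(c): bitmap=F............ | c=[0]
create(d): bitmap=FF........... | c=[0] d=[1]
append(c, 1): bitmap=FFF.......... | c=[0, 2] d=[1]
append(d, 3): bitmap=FFFFFF....... | c=[0, 2] d=[1, 3, 4, 5]
truncate(d, 1): bitmap=FFF.......... | c=[0, 2] d=[1]
unlink(d): bitmap=F.F.......... | c=[0, 2]
create(d): bitmap=FFF.......... | c=[0, 2] d=[1]
append(c, 2): bitmap=FFFFF........ | c=[0, 2, 3, 4] d=[1]
append(c, 2): bitmap=FFFFFFF...... | c=[0, 2, 3, 4, 5, 6] d=[1]
create(a): bitmap=FFFFFFFF..... | a=[7] c=[0, 2, 3, 4, 5, 6] d=[1]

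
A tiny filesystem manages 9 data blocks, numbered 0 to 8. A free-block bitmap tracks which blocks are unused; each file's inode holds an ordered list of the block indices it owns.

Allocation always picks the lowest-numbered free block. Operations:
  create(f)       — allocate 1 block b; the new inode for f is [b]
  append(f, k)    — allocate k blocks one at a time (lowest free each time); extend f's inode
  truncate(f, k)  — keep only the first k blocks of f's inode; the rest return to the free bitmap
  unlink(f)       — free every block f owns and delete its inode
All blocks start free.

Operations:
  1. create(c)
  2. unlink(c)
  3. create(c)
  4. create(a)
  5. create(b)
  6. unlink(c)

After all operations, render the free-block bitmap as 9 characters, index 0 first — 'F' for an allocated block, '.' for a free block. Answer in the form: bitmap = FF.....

create(c): bitmap=F........ | c=[0]
unlink(c): bitmap=......... | 
create(c): bitmap=F........ | c=[0]
create(a): bitmap=FF....... | a=[1] c=[0]
create(b): bitmap=FFF...... | a=[1] b=[2] c=[0]
unlink(c): bitmap=.FF...... | a=[1] b=[2]

bitmap = .FF......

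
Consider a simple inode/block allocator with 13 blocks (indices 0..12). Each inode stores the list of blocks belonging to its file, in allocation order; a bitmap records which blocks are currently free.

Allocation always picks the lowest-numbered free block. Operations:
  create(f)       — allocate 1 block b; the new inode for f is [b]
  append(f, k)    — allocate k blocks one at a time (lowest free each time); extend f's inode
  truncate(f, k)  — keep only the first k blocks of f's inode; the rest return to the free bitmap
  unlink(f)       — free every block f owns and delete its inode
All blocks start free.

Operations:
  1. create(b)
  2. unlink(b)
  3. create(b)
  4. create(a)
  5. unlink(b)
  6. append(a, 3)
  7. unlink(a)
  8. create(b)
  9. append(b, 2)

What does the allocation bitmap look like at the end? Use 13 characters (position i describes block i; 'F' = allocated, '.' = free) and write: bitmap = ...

bitmap = FFF..........

after create(b) → b:[0]  free=[F............]
after unlink(b) →   free=[.............]
after create(b) → b:[0]  free=[F............]
after create(a) → a:[1], b:[0]  free=[FF...........]
after unlink(b) → a:[1]  free=[.F...........]
after append(a, 3) → a:[1, 0, 2, 3]  free=[FFFF.........]
after unlink(a) →   free=[.............]
after create(b) → b:[0]  free=[F............]
after append(b, 2) → b:[0, 1, 2]  free=[FFF..........]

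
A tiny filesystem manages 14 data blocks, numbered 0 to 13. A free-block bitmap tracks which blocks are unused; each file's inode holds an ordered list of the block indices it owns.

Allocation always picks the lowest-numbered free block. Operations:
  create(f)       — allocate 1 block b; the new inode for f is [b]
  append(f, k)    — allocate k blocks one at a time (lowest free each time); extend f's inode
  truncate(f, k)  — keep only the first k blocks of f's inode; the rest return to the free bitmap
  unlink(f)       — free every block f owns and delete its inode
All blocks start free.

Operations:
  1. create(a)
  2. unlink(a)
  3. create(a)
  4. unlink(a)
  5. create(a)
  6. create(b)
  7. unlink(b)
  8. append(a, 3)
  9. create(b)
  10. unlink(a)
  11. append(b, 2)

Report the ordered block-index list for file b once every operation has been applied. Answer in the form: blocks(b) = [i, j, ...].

blocks(b) = [4, 0, 1]

after create(a) → a:[0]  free=[F.............]
after unlink(a) →   free=[..............]
after create(a) → a:[0]  free=[F.............]
after unlink(a) →   free=[..............]
after create(a) → a:[0]  free=[F.............]
after create(b) → a:[0], b:[1]  free=[FF............]
after unlink(b) → a:[0]  free=[F.............]
after append(a, 3) → a:[0, 1, 2, 3]  free=[FFFF..........]
after create(b) → a:[0, 1, 2, 3], b:[4]  free=[FFFFF.........]
after unlink(a) → b:[4]  free=[....F.........]
after append(b, 2) → b:[4, 0, 1]  free=[FF..F.........]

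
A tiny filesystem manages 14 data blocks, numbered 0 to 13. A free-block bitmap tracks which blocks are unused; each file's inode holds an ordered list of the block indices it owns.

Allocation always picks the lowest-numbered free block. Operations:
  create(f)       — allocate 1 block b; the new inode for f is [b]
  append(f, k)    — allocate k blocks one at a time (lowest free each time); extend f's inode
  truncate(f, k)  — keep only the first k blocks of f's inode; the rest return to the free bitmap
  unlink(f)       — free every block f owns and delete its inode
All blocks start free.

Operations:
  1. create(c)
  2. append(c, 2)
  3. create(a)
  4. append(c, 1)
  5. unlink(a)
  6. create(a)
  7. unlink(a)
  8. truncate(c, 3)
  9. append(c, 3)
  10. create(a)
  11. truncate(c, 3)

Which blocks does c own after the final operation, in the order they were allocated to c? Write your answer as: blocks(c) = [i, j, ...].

blocks(c) = [0, 1, 2]

after create(c) → c:[0]  free=[F.............]
after append(c, 2) → c:[0, 1, 2]  free=[FFF...........]
after create(a) → a:[3], c:[0, 1, 2]  free=[FFFF..........]
after append(c, 1) → a:[3], c:[0, 1, 2, 4]  free=[FFFFF.........]
after unlink(a) → c:[0, 1, 2, 4]  free=[FFF.F.........]
after create(a) → a:[3], c:[0, 1, 2, 4]  free=[FFFFF.........]
after unlink(a) → c:[0, 1, 2, 4]  free=[FFF.F.........]
after truncate(c, 3) → c:[0, 1, 2]  free=[FFF...........]
after append(c, 3) → c:[0, 1, 2, 3, 4, 5]  free=[FFFFFF........]
after create(a) → a:[6], c:[0, 1, 2, 3, 4, 5]  free=[FFFFFFF.......]
after truncate(c, 3) → a:[6], c:[0, 1, 2]  free=[FFF...F.......]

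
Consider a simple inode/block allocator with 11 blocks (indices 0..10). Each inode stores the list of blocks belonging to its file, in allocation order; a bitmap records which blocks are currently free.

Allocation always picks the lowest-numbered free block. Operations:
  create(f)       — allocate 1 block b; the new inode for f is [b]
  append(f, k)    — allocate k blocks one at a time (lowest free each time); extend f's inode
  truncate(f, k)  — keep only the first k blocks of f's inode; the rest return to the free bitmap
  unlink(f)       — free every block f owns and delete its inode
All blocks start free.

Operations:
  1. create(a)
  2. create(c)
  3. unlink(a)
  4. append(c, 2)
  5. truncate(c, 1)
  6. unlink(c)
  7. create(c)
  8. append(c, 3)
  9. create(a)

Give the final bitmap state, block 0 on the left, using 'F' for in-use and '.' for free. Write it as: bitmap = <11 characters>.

bitmap = FFFFF......

create(a): bitmap=F.......... | a=[0]
create(c): bitmap=FF......... | a=[0] c=[1]
unlink(a): bitmap=.F......... | c=[1]
append(c, 2): bitmap=FFF........ | c=[1, 0, 2]
truncate(c, 1): bitmap=.F......... | c=[1]
unlink(c): bitmap=........... | 
create(c): bitmap=F.......... | c=[0]
append(c, 3): bitmap=FFFF....... | c=[0, 1, 2, 3]
create(a): bitmap=FFFFF...... | a=[4] c=[0, 1, 2, 3]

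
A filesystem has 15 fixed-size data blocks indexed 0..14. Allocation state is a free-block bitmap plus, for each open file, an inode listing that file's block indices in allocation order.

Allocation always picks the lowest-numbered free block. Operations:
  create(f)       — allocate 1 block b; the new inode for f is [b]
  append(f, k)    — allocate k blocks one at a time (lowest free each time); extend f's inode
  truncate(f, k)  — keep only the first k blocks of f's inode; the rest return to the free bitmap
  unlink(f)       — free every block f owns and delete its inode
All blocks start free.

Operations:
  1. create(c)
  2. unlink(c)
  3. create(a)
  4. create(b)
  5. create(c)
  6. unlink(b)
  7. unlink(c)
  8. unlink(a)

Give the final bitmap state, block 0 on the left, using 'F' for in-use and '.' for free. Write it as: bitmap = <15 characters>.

create(c): bitmap=F.............. | c=[0]
unlink(c): bitmap=............... | 
create(a): bitmap=F.............. | a=[0]
create(b): bitmap=FF............. | a=[0] b=[1]
create(c): bitmap=FFF............ | a=[0] b=[1] c=[2]
unlink(b): bitmap=F.F............ | a=[0] c=[2]
unlink(c): bitmap=F.............. | a=[0]
unlink(a): bitmap=............... | 

bitmap = ...............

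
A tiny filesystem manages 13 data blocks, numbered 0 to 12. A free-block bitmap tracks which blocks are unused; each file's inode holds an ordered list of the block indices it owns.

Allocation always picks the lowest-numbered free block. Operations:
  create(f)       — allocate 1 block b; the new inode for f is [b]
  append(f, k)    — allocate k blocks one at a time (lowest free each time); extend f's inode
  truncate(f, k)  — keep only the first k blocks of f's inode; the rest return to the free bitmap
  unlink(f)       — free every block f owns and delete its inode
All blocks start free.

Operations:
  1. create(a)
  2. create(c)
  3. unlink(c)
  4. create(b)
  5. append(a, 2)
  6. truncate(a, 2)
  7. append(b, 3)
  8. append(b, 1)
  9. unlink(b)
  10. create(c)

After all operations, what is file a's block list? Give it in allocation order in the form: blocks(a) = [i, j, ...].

  1. create(a)  ⇒  F............  {a→[0]}
  2. create(c)  ⇒  FF...........  {a→[0]; c→[1]}
  3. unlink(c)  ⇒  F............  {a→[0]}
  4. create(b)  ⇒  FF...........  {a→[0]; b→[1]}
  5. append(a, 2)  ⇒  FFFF.........  {a→[0, 2, 3]; b→[1]}
  6. truncate(a, 2)  ⇒  FFF..........  {a→[0, 2]; b→[1]}
  7. append(b, 3)  ⇒  FFFFFF.......  {a→[0, 2]; b→[1, 3, 4, 5]}
  8. append(b, 1)  ⇒  FFFFFFF......  {a→[0, 2]; b→[1, 3, 4, 5, 6]}
  9. unlink(b)  ⇒  F.F..........  {a→[0, 2]}
  10. create(c)  ⇒  FFF..........  {a→[0, 2]; c→[1]}

blocks(a) = [0, 2]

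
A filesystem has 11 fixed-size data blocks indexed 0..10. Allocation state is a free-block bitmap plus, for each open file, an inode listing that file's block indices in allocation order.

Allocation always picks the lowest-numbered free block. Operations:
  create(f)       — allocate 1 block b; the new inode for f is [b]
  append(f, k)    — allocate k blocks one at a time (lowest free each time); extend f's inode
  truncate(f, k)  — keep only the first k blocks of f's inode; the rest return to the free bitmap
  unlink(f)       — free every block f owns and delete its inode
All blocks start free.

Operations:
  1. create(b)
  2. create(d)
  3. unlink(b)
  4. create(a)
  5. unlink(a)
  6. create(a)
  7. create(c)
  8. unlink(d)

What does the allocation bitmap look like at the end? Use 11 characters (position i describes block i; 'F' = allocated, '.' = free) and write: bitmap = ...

create(b): bitmap=F.......... | b=[0]
create(d): bitmap=FF......... | b=[0] d=[1]
unlink(b): bitmap=.F......... | d=[1]
create(a): bitmap=FF......... | a=[0] d=[1]
unlink(a): bitmap=.F......... | d=[1]
create(a): bitmap=FF......... | a=[0] d=[1]
create(c): bitmap=FFF........ | a=[0] c=[2] d=[1]
unlink(d): bitmap=F.F........ | a=[0] c=[2]

bitmap = F.F........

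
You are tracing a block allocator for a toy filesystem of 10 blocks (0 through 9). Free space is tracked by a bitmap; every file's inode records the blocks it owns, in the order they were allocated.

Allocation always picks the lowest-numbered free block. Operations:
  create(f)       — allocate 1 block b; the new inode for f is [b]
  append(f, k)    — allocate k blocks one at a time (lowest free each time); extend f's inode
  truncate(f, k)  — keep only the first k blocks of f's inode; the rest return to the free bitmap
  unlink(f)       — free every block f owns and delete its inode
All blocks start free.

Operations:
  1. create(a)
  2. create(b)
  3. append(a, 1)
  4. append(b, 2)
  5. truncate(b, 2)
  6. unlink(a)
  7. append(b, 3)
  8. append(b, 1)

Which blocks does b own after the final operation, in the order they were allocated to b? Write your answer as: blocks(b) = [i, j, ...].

blocks(b) = [1, 3, 0, 2, 4, 5]

  1. create(a)  ⇒  F.........  {a→[0]}
  2. create(b)  ⇒  FF........  {a→[0]; b→[1]}
  3. append(a, 1)  ⇒  FFF.......  {a→[0, 2]; b→[1]}
  4. append(b, 2)  ⇒  FFFFF.....  {a→[0, 2]; b→[1, 3, 4]}
  5. truncate(b, 2)  ⇒  FFFF......  {a→[0, 2]; b→[1, 3]}
  6. unlink(a)  ⇒  .F.F......  {b→[1, 3]}
  7. append(b, 3)  ⇒  FFFFF.....  {b→[1, 3, 0, 2, 4]}
  8. append(b, 1)  ⇒  FFFFFF....  {b→[1, 3, 0, 2, 4, 5]}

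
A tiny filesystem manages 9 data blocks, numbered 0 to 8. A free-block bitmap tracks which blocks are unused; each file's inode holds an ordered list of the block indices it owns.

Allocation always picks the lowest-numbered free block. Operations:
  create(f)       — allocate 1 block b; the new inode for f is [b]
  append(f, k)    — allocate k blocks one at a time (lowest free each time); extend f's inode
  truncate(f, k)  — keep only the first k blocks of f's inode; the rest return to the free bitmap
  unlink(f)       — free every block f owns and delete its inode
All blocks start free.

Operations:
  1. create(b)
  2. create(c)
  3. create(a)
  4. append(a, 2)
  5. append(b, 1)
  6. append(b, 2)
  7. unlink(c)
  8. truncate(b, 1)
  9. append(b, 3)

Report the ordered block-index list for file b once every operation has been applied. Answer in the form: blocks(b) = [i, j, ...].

create(b): bitmap=F........ | b=[0]
create(c): bitmap=FF....... | b=[0] c=[1]
create(a): bitmap=FFF...... | a=[2] b=[0] c=[1]
append(a, 2): bitmap=FFFFF.... | a=[2, 3, 4] b=[0] c=[1]
append(b, 1): bitmap=FFFFFF... | a=[2, 3, 4] b=[0, 5] c=[1]
append(b, 2): bitmap=FFFFFFFF. | a=[2, 3, 4] b=[0, 5, 6, 7] c=[1]
unlink(c): bitmap=F.FFFFFF. | a=[2, 3, 4] b=[0, 5, 6, 7]
truncate(b, 1): bitmap=F.FFF.... | a=[2, 3, 4] b=[0]
append(b, 3): bitmap=FFFFFFF.. | a=[2, 3, 4] b=[0, 1, 5, 6]

blocks(b) = [0, 1, 5, 6]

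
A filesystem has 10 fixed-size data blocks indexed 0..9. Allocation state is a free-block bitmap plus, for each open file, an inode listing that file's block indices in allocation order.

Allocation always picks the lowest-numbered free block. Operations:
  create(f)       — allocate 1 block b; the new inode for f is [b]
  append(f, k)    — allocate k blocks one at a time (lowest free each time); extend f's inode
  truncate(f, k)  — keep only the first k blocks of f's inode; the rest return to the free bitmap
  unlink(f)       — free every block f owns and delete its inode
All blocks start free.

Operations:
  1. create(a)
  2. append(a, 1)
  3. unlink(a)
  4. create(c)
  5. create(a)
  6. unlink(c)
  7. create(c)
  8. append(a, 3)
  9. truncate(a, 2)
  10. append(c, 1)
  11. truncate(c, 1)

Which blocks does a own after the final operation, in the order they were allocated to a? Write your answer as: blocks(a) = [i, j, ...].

create(a): bitmap=F......... | a=[0]
append(a, 1): bitmap=FF........ | a=[0, 1]
unlink(a): bitmap=.......... | 
create(c): bitmap=F......... | c=[0]
create(a): bitmap=FF........ | a=[1] c=[0]
unlink(c): bitmap=.F........ | a=[1]
create(c): bitmap=FF........ | a=[1] c=[0]
append(a, 3): bitmap=FFFFF..... | a=[1, 2, 3, 4] c=[0]
truncate(a, 2): bitmap=FFF....... | a=[1, 2] c=[0]
append(c, 1): bitmap=FFFF...... | a=[1, 2] c=[0, 3]
truncate(c, 1): bitmap=FFF....... | a=[1, 2] c=[0]

blocks(a) = [1, 2]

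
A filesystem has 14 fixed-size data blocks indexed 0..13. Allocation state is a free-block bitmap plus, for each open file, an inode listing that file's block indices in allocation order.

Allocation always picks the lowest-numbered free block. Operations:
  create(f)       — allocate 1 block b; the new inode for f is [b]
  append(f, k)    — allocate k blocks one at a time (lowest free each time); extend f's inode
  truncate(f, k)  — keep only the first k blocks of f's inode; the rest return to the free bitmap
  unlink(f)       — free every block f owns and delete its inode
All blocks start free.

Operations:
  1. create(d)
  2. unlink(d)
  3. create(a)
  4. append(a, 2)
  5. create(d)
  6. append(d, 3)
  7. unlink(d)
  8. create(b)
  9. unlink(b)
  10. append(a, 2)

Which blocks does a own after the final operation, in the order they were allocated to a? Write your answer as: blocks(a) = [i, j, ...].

blocks(a) = [0, 1, 2, 3, 4]

[1] create(d) — d=0 (map F.............)
[2] unlink(d) —  (map ..............)
[3] create(a) — a=0 (map F.............)
[4] append(a, 2) — a=0,1,2 (map FFF...........)
[5] create(d) — a=0,1,2 d=3 (map FFFF..........)
[6] append(d, 3) — a=0,1,2 d=3,4,5,6 (map FFFFFFF.......)
[7] unlink(d) — a=0,1,2 (map FFF...........)
[8] create(b) — a=0,1,2 b=3 (map FFFF..........)
[9] unlink(b) — a=0,1,2 (map FFF...........)
[10] append(a, 2) — a=0,1,2,3,4 (map FFFFF.........)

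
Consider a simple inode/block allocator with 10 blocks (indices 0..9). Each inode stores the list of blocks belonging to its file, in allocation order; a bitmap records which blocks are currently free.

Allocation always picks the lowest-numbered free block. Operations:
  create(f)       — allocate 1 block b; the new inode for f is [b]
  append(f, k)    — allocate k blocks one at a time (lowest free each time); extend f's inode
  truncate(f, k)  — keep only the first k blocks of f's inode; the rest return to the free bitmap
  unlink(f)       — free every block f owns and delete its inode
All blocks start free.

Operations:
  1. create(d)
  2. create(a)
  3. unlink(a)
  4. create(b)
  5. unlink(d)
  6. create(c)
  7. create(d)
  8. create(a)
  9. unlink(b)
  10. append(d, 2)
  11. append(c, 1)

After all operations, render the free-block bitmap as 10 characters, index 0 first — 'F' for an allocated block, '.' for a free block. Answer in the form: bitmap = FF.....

bitmap = FFFFFF....

[1] create(d) — d=0 (map F.........)
[2] create(a) — a=1 d=0 (map FF........)
[3] unlink(a) — d=0 (map F.........)
[4] create(b) — b=1 d=0 (map FF........)
[5] unlink(d) — b=1 (map .F........)
[6] create(c) — b=1 c=0 (map FF........)
[7] create(d) — b=1 c=0 d=2 (map FFF.......)
[8] create(a) — a=3 b=1 c=0 d=2 (map FFFF......)
[9] unlink(b) — a=3 c=0 d=2 (map F.FF......)
[10] append(d, 2) — a=3 c=0 d=2,1,4 (map FFFFF.....)
[11] append(c, 1) — a=3 c=0,5 d=2,1,4 (map FFFFFF....)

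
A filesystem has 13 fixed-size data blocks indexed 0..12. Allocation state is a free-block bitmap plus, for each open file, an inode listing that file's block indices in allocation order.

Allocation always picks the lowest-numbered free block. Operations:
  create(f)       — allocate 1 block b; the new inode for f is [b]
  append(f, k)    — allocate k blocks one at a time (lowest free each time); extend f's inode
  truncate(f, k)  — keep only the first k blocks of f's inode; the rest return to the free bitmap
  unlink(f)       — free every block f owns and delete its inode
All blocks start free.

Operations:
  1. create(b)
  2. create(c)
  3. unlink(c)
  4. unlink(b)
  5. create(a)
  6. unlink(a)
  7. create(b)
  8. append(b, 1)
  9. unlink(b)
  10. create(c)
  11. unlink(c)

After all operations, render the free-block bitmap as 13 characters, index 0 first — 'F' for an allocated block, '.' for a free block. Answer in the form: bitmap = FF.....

bitmap = .............

create(b): bitmap=F............ | b=[0]
create(c): bitmap=FF........... | b=[0] c=[1]
unlink(c): bitmap=F............ | b=[0]
unlink(b): bitmap=............. | 
create(a): bitmap=F............ | a=[0]
unlink(a): bitmap=............. | 
create(b): bitmap=F............ | b=[0]
append(b, 1): bitmap=FF........... | b=[0, 1]
unlink(b): bitmap=............. | 
create(c): bitmap=F............ | c=[0]
unlink(c): bitmap=............. | 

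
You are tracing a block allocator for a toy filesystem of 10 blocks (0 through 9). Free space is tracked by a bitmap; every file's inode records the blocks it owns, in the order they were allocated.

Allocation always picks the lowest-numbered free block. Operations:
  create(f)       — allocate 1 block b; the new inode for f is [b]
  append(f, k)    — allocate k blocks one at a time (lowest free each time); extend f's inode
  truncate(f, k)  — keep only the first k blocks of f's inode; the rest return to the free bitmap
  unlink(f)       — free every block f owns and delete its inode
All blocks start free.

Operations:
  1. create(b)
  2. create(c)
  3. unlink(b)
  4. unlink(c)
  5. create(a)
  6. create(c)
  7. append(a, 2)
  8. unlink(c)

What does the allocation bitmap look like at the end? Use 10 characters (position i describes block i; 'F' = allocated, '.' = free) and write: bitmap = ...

bitmap = F.FF......

after create(b) → b:[0]  free=[F.........]
after create(c) → b:[0], c:[1]  free=[FF........]
after unlink(b) → c:[1]  free=[.F........]
after unlink(c) →   free=[..........]
after create(a) → a:[0]  free=[F.........]
after create(c) → a:[0], c:[1]  free=[FF........]
after append(a, 2) → a:[0, 2, 3], c:[1]  free=[FFFF......]
after unlink(c) → a:[0, 2, 3]  free=[F.FF......]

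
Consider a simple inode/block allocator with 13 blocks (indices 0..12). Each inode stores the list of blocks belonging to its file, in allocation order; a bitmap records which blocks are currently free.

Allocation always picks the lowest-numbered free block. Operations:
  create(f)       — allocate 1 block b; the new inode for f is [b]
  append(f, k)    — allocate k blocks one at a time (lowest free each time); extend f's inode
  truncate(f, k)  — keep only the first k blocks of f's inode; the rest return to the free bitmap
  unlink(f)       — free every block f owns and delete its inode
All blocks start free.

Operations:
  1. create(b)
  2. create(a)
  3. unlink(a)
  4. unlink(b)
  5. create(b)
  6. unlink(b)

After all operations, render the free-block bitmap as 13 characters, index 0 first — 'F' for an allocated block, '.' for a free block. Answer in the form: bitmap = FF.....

bitmap = .............

after create(b) → b:[0]  free=[F............]
after create(a) → a:[1], b:[0]  free=[FF...........]
after unlink(a) → b:[0]  free=[F............]
after unlink(b) →   free=[.............]
after create(b) → b:[0]  free=[F............]
after unlink(b) →   free=[.............]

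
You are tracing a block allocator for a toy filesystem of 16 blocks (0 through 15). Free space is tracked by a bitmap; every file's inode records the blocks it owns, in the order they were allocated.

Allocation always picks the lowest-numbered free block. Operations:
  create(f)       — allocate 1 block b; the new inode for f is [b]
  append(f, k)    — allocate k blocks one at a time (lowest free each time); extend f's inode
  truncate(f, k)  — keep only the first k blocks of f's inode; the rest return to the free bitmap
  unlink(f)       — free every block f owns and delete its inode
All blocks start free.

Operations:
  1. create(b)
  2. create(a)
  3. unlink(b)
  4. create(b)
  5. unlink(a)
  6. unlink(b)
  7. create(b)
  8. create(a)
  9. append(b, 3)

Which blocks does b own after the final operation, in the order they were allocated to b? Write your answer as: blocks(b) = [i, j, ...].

blocks(b) = [0, 2, 3, 4]

create(b): bitmap=F............... | b=[0]
create(a): bitmap=FF.............. | a=[1] b=[0]
unlink(b): bitmap=.F.............. | a=[1]
create(b): bitmap=FF.............. | a=[1] b=[0]
unlink(a): bitmap=F............... | b=[0]
unlink(b): bitmap=................ | 
create(b): bitmap=F............... | b=[0]
create(a): bitmap=FF.............. | a=[1] b=[0]
append(b, 3): bitmap=FFFFF........... | a=[1] b=[0, 2, 3, 4]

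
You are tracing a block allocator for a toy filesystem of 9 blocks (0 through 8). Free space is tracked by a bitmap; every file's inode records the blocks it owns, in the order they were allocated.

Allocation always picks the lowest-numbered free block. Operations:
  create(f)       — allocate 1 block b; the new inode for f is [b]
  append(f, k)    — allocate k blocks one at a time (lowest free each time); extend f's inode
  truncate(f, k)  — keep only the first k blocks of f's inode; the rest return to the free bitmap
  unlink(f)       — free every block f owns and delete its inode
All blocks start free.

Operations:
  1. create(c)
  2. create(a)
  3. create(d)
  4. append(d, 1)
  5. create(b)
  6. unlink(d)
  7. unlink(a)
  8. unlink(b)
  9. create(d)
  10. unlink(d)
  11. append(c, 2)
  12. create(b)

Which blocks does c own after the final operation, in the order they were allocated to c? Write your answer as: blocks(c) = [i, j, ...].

create(c): bitmap=F........ | c=[0]
create(a): bitmap=FF....... | a=[1] c=[0]
create(d): bitmap=FFF...... | a=[1] c=[0] d=[2]
append(d, 1): bitmap=FFFF..... | a=[1] c=[0] d=[2, 3]
create(b): bitmap=FFFFF.... | a=[1] b=[4] c=[0] d=[2, 3]
unlink(d): bitmap=FF..F.... | a=[1] b=[4] c=[0]
unlink(a): bitmap=F...F.... | b=[4] c=[0]
unlink(b): bitmap=F........ | c=[0]
create(d): bitmap=FF....... | c=[0] d=[1]
unlink(d): bitmap=F........ | c=[0]
append(c, 2): bitmap=FFF...... | c=[0, 1, 2]
create(b): bitmap=FFFF..... | b=[3] c=[0, 1, 2]

blocks(c) = [0, 1, 2]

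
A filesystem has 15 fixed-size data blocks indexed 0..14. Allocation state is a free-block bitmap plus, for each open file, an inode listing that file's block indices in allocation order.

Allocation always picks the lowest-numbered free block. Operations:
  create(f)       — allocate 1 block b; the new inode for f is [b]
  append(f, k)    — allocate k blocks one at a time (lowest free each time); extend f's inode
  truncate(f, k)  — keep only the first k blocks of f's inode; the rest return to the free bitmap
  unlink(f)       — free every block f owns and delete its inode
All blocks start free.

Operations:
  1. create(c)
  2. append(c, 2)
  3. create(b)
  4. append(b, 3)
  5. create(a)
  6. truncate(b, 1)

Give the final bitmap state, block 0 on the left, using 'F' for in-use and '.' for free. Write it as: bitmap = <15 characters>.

  1. create(c)  ⇒  F..............  {c→[0]}
  2. append(c, 2)  ⇒  FFF............  {c→[0, 1, 2]}
  3. create(b)  ⇒  FFFF...........  {b→[3]; c→[0, 1, 2]}
  4. append(b, 3)  ⇒  FFFFFFF........  {b→[3, 4, 5, 6]; c→[0, 1, 2]}
  5. create(a)  ⇒  FFFFFFFF.......  {a→[7]; b→[3, 4, 5, 6]; c→[0, 1, 2]}
  6. truncate(b, 1)  ⇒  FFFF...F.......  {a→[7]; b→[3]; c→[0, 1, 2]}

bitmap = FFFF...F.......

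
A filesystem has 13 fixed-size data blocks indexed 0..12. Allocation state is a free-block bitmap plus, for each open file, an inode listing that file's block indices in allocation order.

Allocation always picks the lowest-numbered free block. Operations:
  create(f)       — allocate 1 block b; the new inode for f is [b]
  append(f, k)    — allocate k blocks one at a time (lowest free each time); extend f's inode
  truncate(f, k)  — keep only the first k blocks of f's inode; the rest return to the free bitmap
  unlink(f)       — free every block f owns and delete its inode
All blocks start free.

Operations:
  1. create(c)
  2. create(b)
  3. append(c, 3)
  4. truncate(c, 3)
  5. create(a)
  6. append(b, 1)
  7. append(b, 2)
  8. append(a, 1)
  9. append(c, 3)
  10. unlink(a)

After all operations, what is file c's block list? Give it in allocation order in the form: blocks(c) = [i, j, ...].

after create(c) → c:[0]  free=[F............]
after create(b) → b:[1], c:[0]  free=[FF...........]
after append(c, 3) → b:[1], c:[0, 2, 3, 4]  free=[FFFFF........]
after truncate(c, 3) → b:[1], c:[0, 2, 3]  free=[FFFF.........]
after create(a) → a:[4], b:[1], c:[0, 2, 3]  free=[FFFFF........]
after append(b, 1) → a:[4], b:[1, 5], c:[0, 2, 3]  free=[FFFFFF.......]
after append(b, 2) → a:[4], b:[1, 5, 6, 7], c:[0, 2, 3]  free=[FFFFFFFF.....]
after append(a, 1) → a:[4, 8], b:[1, 5, 6, 7], c:[0, 2, 3]  free=[FFFFFFFFF....]
after append(c, 3) → a:[4, 8], b:[1, 5, 6, 7], c:[0, 2, 3, 9, 10, 11]  free=[FFFFFFFFFFFF.]
after unlink(a) → b:[1, 5, 6, 7], c:[0, 2, 3, 9, 10, 11]  free=[FFFF.FFF.FFF.]

blocks(c) = [0, 2, 3, 9, 10, 11]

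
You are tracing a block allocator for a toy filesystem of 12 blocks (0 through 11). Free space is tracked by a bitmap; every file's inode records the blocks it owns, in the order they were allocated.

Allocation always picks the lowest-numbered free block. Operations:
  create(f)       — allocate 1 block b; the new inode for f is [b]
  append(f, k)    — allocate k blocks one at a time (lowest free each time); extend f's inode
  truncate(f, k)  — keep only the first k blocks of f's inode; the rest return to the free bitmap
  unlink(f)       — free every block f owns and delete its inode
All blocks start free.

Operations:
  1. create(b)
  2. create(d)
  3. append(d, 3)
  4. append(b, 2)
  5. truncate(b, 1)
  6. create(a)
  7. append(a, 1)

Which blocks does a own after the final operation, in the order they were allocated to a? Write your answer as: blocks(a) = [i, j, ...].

blocks(a) = [5, 6]

[1] create(b) — b=0 (map F...........)
[2] create(d) — b=0 d=1 (map FF..........)
[3] append(d, 3) — b=0 d=1,2,3,4 (map FFFFF.......)
[4] append(b, 2) — b=0,5,6 d=1,2,3,4 (map FFFFFFF.....)
[5] truncate(b, 1) — b=0 d=1,2,3,4 (map FFFFF.......)
[6] create(a) — a=5 b=0 d=1,2,3,4 (map FFFFFF......)
[7] append(a, 1) — a=5,6 b=0 d=1,2,3,4 (map FFFFFFF.....)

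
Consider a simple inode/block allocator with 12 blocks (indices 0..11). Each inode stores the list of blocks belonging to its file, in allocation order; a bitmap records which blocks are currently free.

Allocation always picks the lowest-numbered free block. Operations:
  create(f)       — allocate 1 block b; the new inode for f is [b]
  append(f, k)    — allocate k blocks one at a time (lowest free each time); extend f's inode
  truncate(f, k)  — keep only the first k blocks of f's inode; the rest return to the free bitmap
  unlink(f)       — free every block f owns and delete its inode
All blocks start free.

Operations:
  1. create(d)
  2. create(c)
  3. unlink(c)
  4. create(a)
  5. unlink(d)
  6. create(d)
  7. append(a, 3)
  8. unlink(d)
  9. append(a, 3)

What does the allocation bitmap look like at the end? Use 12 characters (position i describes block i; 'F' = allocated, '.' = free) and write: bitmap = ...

[1] create(d) — d=0 (map F...........)
[2] create(c) — c=1 d=0 (map FF..........)
[3] unlink(c) — d=0 (map F...........)
[4] create(a) — a=1 d=0 (map FF..........)
[5] unlink(d) — a=1 (map .F..........)
[6] create(d) — a=1 d=0 (map FF..........)
[7] append(a, 3) — a=1,2,3,4 d=0 (map FFFFF.......)
[8] unlink(d) — a=1,2,3,4 (map .FFFF.......)
[9] append(a, 3) — a=1,2,3,4,0,5,6 (map FFFFFFF.....)

bitmap = FFFFFFF.....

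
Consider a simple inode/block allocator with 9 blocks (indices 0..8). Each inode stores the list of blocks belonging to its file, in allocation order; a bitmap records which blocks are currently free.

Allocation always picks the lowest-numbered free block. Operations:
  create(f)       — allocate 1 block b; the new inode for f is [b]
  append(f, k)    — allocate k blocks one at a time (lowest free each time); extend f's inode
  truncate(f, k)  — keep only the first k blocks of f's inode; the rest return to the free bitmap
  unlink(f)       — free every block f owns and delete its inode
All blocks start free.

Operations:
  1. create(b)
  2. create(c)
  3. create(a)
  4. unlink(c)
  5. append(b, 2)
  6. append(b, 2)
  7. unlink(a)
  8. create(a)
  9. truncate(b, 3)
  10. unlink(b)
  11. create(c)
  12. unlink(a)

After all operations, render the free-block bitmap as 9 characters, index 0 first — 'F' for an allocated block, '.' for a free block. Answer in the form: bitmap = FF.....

[1] create(b) — b=0 (map F........)
[2] create(c) — b=0 c=1 (map FF.......)
[3] create(a) — a=2 b=0 c=1 (map FFF......)
[4] unlink(c) — a=2 b=0 (map F.F......)
[5] append(b, 2) — a=2 b=0,1,3 (map FFFF.....)
[6] append(b, 2) — a=2 b=0,1,3,4,5 (map FFFFFF...)
[7] unlink(a) — b=0,1,3,4,5 (map FF.FFF...)
[8] create(a) — a=2 b=0,1,3,4,5 (map FFFFFF...)
[9] truncate(b, 3) — a=2 b=0,1,3 (map FFFF.....)
[10] unlink(b) — a=2 (map ..F......)
[11] create(c) — a=2 c=0 (map F.F......)
[12] unlink(a) — c=0 (map F........)

bitmap = F........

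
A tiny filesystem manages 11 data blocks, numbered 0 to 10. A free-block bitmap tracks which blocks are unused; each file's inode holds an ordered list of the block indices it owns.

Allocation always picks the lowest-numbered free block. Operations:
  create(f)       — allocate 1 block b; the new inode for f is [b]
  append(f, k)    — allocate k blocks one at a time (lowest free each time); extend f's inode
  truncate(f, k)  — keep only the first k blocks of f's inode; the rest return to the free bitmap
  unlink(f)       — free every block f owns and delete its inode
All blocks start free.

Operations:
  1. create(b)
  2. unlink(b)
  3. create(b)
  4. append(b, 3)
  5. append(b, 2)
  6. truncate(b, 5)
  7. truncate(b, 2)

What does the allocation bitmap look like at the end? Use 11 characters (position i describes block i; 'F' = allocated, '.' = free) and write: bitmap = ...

bitmap = FF.........

create(b): bitmap=F.......... | b=[0]
unlink(b): bitmap=........... | 
create(b): bitmap=F.......... | b=[0]
append(b, 3): bitmap=FFFF....... | b=[0, 1, 2, 3]
append(b, 2): bitmap=FFFFFF..... | b=[0, 1, 2, 3, 4, 5]
truncate(b, 5): bitmap=FFFFF...... | b=[0, 1, 2, 3, 4]
truncate(b, 2): bitmap=FF......... | b=[0, 1]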